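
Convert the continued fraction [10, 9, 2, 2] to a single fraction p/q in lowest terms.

475/47

Using pₖ = aₖpₖ₋₁ + pₖ₋₂ and qₖ = aₖqₖ₋₁ + qₖ₋₂:
  k=0: a=10, p=10, q=1
  k=1: a=9, p=91, q=9
  k=2: a=2, p=192, q=19
  k=3: a=2, p=475, q=47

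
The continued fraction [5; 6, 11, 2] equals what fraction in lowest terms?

Using pₖ = aₖpₖ₋₁ + pₖ₋₂ and qₖ = aₖqₖ₋₁ + qₖ₋₂:
  k=0: a=5, p=5, q=1
  k=1: a=6, p=31, q=6
  k=2: a=11, p=346, q=67
  k=3: a=2, p=723, q=140

723/140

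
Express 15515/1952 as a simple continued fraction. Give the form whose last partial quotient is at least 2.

15515 = 7×1952 + 1851
1952 = 1×1851 + 101
1851 = 18×101 + 33
101 = 3×33 + 2
33 = 16×2 + 1
2 = 2×1 + 0  (stop)
So 15515/1952 = [7; 1, 18, 3, 16, 2].

[7; 1, 18, 3, 16, 2]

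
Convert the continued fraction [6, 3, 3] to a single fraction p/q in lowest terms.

63/10

Using pₖ = aₖpₖ₋₁ + pₖ₋₂ and qₖ = aₖqₖ₋₁ + qₖ₋₂:
  k=0: a=6, p=6, q=1
  k=1: a=3, p=19, q=3
  k=2: a=3, p=63, q=10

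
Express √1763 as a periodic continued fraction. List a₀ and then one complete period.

a₀ = ⌊√1763⌋ = 41.
With m₀=0, d₀=1 and mₖ₊₁ = dₖaₖ − mₖ, dₖ₊₁ = (n − mₖ₊₁²)/dₖ, aₖ₊₁ = ⌊(a₀+mₖ₊₁)/dₖ₊₁⌋:
  k=1: m=41, d=82, a=1
  k=2: m=41, d=1, a=82
d=1 and a=2a₀=82 at k=2, so the next step gives (m, d) = (41, 82) again — its k=1 value — and the period has length 2.

[41; 1, 82]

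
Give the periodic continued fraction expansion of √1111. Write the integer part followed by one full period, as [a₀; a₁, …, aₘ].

a₀ = ⌊√1111⌋ = 33.

[33; 3, 66]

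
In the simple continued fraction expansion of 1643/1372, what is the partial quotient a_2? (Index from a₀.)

1643 = 1·1372 + 271   →  a_0 = 1
1372 = 5·271 + 17   →  a_1 = 5
271 = 15·17 + 16   →  a_2 = 15

15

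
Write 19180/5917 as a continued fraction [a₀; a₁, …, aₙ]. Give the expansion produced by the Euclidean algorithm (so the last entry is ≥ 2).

[3; 4, 7, 9, 7, 3]

19180 = 3×5917 + 1429
5917 = 4×1429 + 201
1429 = 7×201 + 22
201 = 9×22 + 3
22 = 7×3 + 1
3 = 3×1 + 0  (stop)
So 19180/5917 = [3; 4, 7, 9, 7, 3].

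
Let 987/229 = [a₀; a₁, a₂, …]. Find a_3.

987 = 4·229 + 71   →  a_0 = 4
229 = 3·71 + 16   →  a_1 = 3
71 = 4·16 + 7   →  a_2 = 4
16 = 2·7 + 2   →  a_3 = 2

2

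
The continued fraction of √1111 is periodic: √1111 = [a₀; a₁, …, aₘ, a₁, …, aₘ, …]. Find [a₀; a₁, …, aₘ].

[33; 3, 66]

a₀ = ⌊√1111⌋ = 33.
With m₀=0, d₀=1 and mₖ₊₁ = dₖaₖ − mₖ, dₖ₊₁ = (n − mₖ₊₁²)/dₖ, aₖ₊₁ = ⌊(a₀+mₖ₊₁)/dₖ₊₁⌋:
  k=1: m=33, d=22, a=3
  k=2: m=33, d=1, a=66
d=1 and a=2a₀=66 at k=2, so the next step gives (m, d) = (33, 22) again — its k=1 value — and the period has length 2.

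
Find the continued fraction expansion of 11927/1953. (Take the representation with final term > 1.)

11927 = 6·1953 + 209
1953 = 9·209 + 72
209 = 2·72 + 65
72 = 1·65 + 7
65 = 9·7 + 2
7 = 3·2 + 1
2 = 2·1 + 0  (stop)
So 11927/1953 = [6; 9, 2, 1, 9, 3, 2].

[6; 9, 2, 1, 9, 3, 2]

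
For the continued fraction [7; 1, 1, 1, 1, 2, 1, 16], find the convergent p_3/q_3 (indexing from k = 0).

Using pₖ = aₖpₖ₋₁ + pₖ₋₂, qₖ = aₖqₖ₋₁ + qₖ₋₂ (with p₋₁=1, p₋₂=0, q₋₁=0, q₋₂=1):
  k=0: a=7, p=7, q=1
  k=1: a=1, p=8, q=1
  k=2: a=1, p=15, q=2
  k=3: a=1, p=23, q=3

23/3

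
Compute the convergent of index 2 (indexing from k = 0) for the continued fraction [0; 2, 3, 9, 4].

3/7

Using pₖ = aₖpₖ₋₁ + pₖ₋₂, qₖ = aₖqₖ₋₁ + qₖ₋₂ (with p₋₁=1, p₋₂=0, q₋₁=0, q₋₂=1):
  k=0: a=0, p=0, q=1
  k=1: a=2, p=1, q=2
  k=2: a=3, p=3, q=7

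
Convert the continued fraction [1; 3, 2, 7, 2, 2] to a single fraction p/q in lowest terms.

353/274

Using pₖ = aₖpₖ₋₁ + pₖ₋₂ and qₖ = aₖqₖ₋₁ + qₖ₋₂:
  k=0: a=1, p=1, q=1
  k=1: a=3, p=4, q=3
  k=2: a=2, p=9, q=7
  k=3: a=7, p=67, q=52
  k=4: a=2, p=143, q=111
  k=5: a=2, p=353, q=274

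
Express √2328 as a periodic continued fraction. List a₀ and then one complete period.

a₀ = ⌊√2328⌋ = 48.
With m₀=0, d₀=1 and mₖ₊₁ = dₖaₖ − mₖ, dₖ₊₁ = (n − mₖ₊₁²)/dₖ, aₖ₊₁ = ⌊(a₀+mₖ₊₁)/dₖ₊₁⌋:
  k=1: m=48, d=24, a=4
  k=2: m=48, d=1, a=96
d=1 and a=2a₀=96 at k=2, so the next step gives (m, d) = (48, 24) again — its k=1 value — and the period has length 2.

[48; 4, 96]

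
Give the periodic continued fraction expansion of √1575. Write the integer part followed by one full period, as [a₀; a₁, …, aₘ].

[39; 1, 2, 5, 2, 1, 78]

a₀ = ⌊√1575⌋ = 39.
With m₀=0, d₀=1 and mₖ₊₁ = dₖaₖ − mₖ, dₖ₊₁ = (n − mₖ₊₁²)/dₖ, aₖ₊₁ = ⌊(a₀+mₖ₊₁)/dₖ₊₁⌋:
  k=1: m=39, d=54, a=1
  k=2: m=15, d=25, a=2
  k=3: m=35, d=14, a=5
  k=4: m=35, d=25, a=2
  k=5: m=15, d=54, a=1
  k=6: m=39, d=1, a=78
d=1 and a=2a₀=78 at k=6, so the next step gives (m, d) = (39, 54) again — its k=1 value — and the period has length 6.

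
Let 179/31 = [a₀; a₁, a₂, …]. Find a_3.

2

179 = 5·31 + 24   →  a_0 = 5
31 = 1·24 + 7   →  a_1 = 1
24 = 3·7 + 3   →  a_2 = 3
7 = 2·3 + 1   →  a_3 = 2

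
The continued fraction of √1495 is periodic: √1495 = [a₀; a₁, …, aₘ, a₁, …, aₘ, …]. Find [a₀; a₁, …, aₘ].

a₀ = ⌊√1495⌋ = 38.
With m₀=0, d₀=1 and mₖ₊₁ = dₖaₖ − mₖ, dₖ₊₁ = (n − mₖ₊₁²)/dₖ, aₖ₊₁ = ⌊(a₀+mₖ₊₁)/dₖ₊₁⌋:
  k=1: m=38, d=51, a=1
  k=2: m=13, d=26, a=1
  k=3: m=13, d=51, a=1
  k=4: m=38, d=1, a=76
d=1 and a=2a₀=76 at k=4, so the next step gives (m, d) = (38, 51) again — its k=1 value — and the period has length 4.

[38; 1, 1, 1, 76]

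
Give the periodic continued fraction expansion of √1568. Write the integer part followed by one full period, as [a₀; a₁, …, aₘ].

a₀ = ⌊√1568⌋ = 39.
With m₀=0, d₀=1 and mₖ₊₁ = dₖaₖ − mₖ, dₖ₊₁ = (n − mₖ₊₁²)/dₖ, aₖ₊₁ = ⌊(a₀+mₖ₊₁)/dₖ₊₁⌋:
  k=1: m=39, d=47, a=1
  k=2: m=8, d=32, a=1
  k=3: m=24, d=31, a=2
  k=4: m=38, d=4, a=19
  k=5: m=38, d=31, a=2
  k=6: m=24, d=32, a=1
  k=7: m=8, d=47, a=1
  k=8: m=39, d=1, a=78
d=1 and a=2a₀=78 at k=8, so the next step gives (m, d) = (39, 47) again — its k=1 value — and the period has length 8.

[39; 1, 1, 2, 19, 2, 1, 1, 78]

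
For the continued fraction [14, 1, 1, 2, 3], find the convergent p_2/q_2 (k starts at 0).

Using pₖ = aₖpₖ₋₁ + pₖ₋₂, qₖ = aₖqₖ₋₁ + qₖ₋₂ (with p₋₁=1, p₋₂=0, q₋₁=0, q₋₂=1):
  k=0: a=14, p=14, q=1
  k=1: a=1, p=15, q=1
  k=2: a=1, p=29, q=2

29/2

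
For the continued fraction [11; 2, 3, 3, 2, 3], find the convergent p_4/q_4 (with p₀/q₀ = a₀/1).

Using pₖ = aₖpₖ₋₁ + pₖ₋₂, qₖ = aₖqₖ₋₁ + qₖ₋₂ (with p₋₁=1, p₋₂=0, q₋₁=0, q₋₂=1):
  k=0: a=11, p=11, q=1
  k=1: a=2, p=23, q=2
  k=2: a=3, p=80, q=7
  k=3: a=3, p=263, q=23
  k=4: a=2, p=606, q=53

606/53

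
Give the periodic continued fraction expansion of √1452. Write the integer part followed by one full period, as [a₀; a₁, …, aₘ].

[38; 9, 1, 1, 18, 1, 1, 9, 76]

a₀ = ⌊√1452⌋ = 38.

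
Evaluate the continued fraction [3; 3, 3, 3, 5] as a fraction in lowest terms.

578/175

Fold from the inside: start with 5/1.
  3 + 1/5 = 16/5
  3 + 5/16 = 53/16
  3 + 16/53 = 175/53
  3 + 53/175 = 578/175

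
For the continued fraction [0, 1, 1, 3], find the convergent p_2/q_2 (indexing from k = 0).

Using pₖ = aₖpₖ₋₁ + pₖ₋₂, qₖ = aₖqₖ₋₁ + qₖ₋₂ (with p₋₁=1, p₋₂=0, q₋₁=0, q₋₂=1):
  k=0: a=0, p=0, q=1
  k=1: a=1, p=1, q=1
  k=2: a=1, p=1, q=2

1/2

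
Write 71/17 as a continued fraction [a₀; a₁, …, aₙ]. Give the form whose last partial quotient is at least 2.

71 = 4·17 + 3
17 = 5·3 + 2
3 = 1·2 + 1
2 = 2·1 + 0  (stop)
So 71/17 = [4; 5, 1, 2].

[4; 5, 1, 2]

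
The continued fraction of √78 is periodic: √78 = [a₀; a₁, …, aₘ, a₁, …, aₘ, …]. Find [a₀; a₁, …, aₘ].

[8; 1, 4, 1, 16]

a₀ = ⌊√78⌋ = 8.
With m₀=0, d₀=1 and mₖ₊₁ = dₖaₖ − mₖ, dₖ₊₁ = (n − mₖ₊₁²)/dₖ, aₖ₊₁ = ⌊(a₀+mₖ₊₁)/dₖ₊₁⌋:
  k=1: m=8, d=14, a=1
  k=2: m=6, d=3, a=4
  k=3: m=6, d=14, a=1
  k=4: m=8, d=1, a=16
d=1 and a=2a₀=16 at k=4, so the next step gives (m, d) = (8, 14) again — its k=1 value — and the period has length 4.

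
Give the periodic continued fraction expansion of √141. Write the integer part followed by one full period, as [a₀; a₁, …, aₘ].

[11; 1, 6, 1, 22]

a₀ = ⌊√141⌋ = 11.
With m₀=0, d₀=1 and mₖ₊₁ = dₖaₖ − mₖ, dₖ₊₁ = (n − mₖ₊₁²)/dₖ, aₖ₊₁ = ⌊(a₀+mₖ₊₁)/dₖ₊₁⌋:
  k=1: m=11, d=20, a=1
  k=2: m=9, d=3, a=6
  k=3: m=9, d=20, a=1
  k=4: m=11, d=1, a=22
d=1 and a=2a₀=22 at k=4, so the next step gives (m, d) = (11, 20) again — its k=1 value — and the period has length 4.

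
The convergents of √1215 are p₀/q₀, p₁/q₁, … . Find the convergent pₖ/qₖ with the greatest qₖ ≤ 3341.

√1215 = [34; 1, 5, 1, 68, …] (period length 4).
Convergents:
  p_0/q_0 = 34/1
  p_1/q_1 = 35/1
  p_2/q_2 = 209/6
  p_3/q_3 = 244/7
  p_4/q_4 = 16801/482
  p_5/q_5 = 17045/489
  p_6/q_6 = 102026/2927
  p_7/q_7 = 119071/3416
q_6 = 2927 ≤ 3341 < 3416 = q_7, so the answer is 102026/2927.

102026/2927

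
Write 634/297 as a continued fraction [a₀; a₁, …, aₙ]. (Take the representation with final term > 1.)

634 = 2×297 + 40
297 = 7×40 + 17
40 = 2×17 + 6
17 = 2×6 + 5
6 = 1×5 + 1
5 = 5×1 + 0  (stop)
So 634/297 = [2; 7, 2, 2, 1, 5].

[2; 7, 2, 2, 1, 5]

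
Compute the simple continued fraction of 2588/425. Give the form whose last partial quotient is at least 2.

2588 = 6*425 + 38
425 = 11*38 + 7
38 = 5*7 + 3
7 = 2*3 + 1
3 = 3*1 + 0  (stop)
So 2588/425 = [6; 11, 5, 2, 3].

[6; 11, 5, 2, 3]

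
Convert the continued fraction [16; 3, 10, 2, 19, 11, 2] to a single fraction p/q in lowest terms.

Fold from the inside: start with 2/1.
  11 + 1/2 = 23/2
  19 + 2/23 = 439/23
  2 + 23/439 = 901/439
  10 + 439/901 = 9449/901
  3 + 901/9449 = 29248/9449
  16 + 9449/29248 = 477417/29248

477417/29248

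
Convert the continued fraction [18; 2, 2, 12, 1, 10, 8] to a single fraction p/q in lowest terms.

109001/5923

Fold from the inside: start with 8/1.
  10 + 1/8 = 81/8
  1 + 8/81 = 89/81
  12 + 81/89 = 1149/89
  2 + 89/1149 = 2387/1149
  2 + 1149/2387 = 5923/2387
  18 + 2387/5923 = 109001/5923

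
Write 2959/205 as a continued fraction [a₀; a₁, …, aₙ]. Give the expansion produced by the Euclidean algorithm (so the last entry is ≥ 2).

[14; 2, 3, 3, 2, 1, 2]

2959 = 14·205 + 89
205 = 2·89 + 27
89 = 3·27 + 8
27 = 3·8 + 3
8 = 2·3 + 2
3 = 1·2 + 1
2 = 2·1 + 0  (stop)
So 2959/205 = [14; 2, 3, 3, 2, 1, 2].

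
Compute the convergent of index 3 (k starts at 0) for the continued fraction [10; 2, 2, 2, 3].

125/12

Using pₖ = aₖpₖ₋₁ + pₖ₋₂, qₖ = aₖqₖ₋₁ + qₖ₋₂ (with p₋₁=1, p₋₂=0, q₋₁=0, q₋₂=1):
  k=0: a=10, p=10, q=1
  k=1: a=2, p=21, q=2
  k=2: a=2, p=52, q=5
  k=3: a=2, p=125, q=12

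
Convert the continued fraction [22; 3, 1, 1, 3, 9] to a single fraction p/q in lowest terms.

5169/232

Using pₖ = aₖpₖ₋₁ + pₖ₋₂ and qₖ = aₖqₖ₋₁ + qₖ₋₂:
  k=0: a=22, p=22, q=1
  k=1: a=3, p=67, q=3
  k=2: a=1, p=89, q=4
  k=3: a=1, p=156, q=7
  k=4: a=3, p=557, q=25
  k=5: a=9, p=5169, q=232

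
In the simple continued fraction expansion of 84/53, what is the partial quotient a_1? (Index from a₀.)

84 = 1·53 + 31   →  a_0 = 1
53 = 1·31 + 22   →  a_1 = 1

1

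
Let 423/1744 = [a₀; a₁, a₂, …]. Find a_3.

423 = 0·1744 + 423   →  a_0 = 0
1744 = 4·423 + 52   →  a_1 = 4
423 = 8·52 + 7   →  a_2 = 8
52 = 7·7 + 3   →  a_3 = 7

7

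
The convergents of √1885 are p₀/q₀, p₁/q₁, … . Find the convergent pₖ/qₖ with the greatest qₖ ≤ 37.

521/12

√1885 = [43; 2, 2, 2, 86, …] (period length 4).
Convergents:
  p_0/q_0 = 43/1
  p_1/q_1 = 87/2
  p_2/q_2 = 217/5
  p_3/q_3 = 521/12
  p_4/q_4 = 45023/1037
q_3 = 12 ≤ 37 < 1037 = q_4, so the answer is 521/12.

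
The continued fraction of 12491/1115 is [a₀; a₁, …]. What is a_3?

12491 = 11·1115 + 226   →  a_0 = 11
1115 = 4·226 + 211   →  a_1 = 4
226 = 1·211 + 15   →  a_2 = 1
211 = 14·15 + 1   →  a_3 = 14

14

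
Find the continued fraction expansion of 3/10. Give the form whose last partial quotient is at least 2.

[0; 3, 3]

3 = 0×10 + 3
10 = 3×3 + 1
3 = 3×1 + 0  (stop)
So 3/10 = [0; 3, 3].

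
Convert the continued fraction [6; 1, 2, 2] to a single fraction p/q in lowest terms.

Using pₖ = aₖpₖ₋₁ + pₖ₋₂ and qₖ = aₖqₖ₋₁ + qₖ₋₂:
  k=0: a=6, p=6, q=1
  k=1: a=1, p=7, q=1
  k=2: a=2, p=20, q=3
  k=3: a=2, p=47, q=7

47/7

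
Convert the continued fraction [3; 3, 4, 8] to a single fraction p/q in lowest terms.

354/107

Fold from the inside: start with 8/1.
  4 + 1/8 = 33/8
  3 + 8/33 = 107/33
  3 + 33/107 = 354/107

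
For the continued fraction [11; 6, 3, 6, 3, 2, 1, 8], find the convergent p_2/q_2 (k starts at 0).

212/19

Using pₖ = aₖpₖ₋₁ + pₖ₋₂, qₖ = aₖqₖ₋₁ + qₖ₋₂ (with p₋₁=1, p₋₂=0, q₋₁=0, q₋₂=1):
  k=0: a=11, p=11, q=1
  k=1: a=6, p=67, q=6
  k=2: a=3, p=212, q=19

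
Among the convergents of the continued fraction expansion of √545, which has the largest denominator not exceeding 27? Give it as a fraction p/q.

√545 = [23; 2, 1, 8, 1, 2, 46, …] (period length 6).
Convergents:
  p_0/q_0 = 23/1
  p_1/q_1 = 47/2
  p_2/q_2 = 70/3
  p_3/q_3 = 607/26
  p_4/q_4 = 677/29
q_3 = 26 ≤ 27 < 29 = q_4, so the answer is 607/26.

607/26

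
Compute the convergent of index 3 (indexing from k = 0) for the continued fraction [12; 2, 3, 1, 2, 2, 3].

Using pₖ = aₖpₖ₋₁ + pₖ₋₂, qₖ = aₖqₖ₋₁ + qₖ₋₂ (with p₋₁=1, p₋₂=0, q₋₁=0, q₋₂=1):
  k=0: a=12, p=12, q=1
  k=1: a=2, p=25, q=2
  k=2: a=3, p=87, q=7
  k=3: a=1, p=112, q=9

112/9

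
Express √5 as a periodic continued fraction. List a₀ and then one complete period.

[2; 4]

a₀ = ⌊√5⌋ = 2.
With m₀=0, d₀=1 and mₖ₊₁ = dₖaₖ − mₖ, dₖ₊₁ = (n − mₖ₊₁²)/dₖ, aₖ₊₁ = ⌊(a₀+mₖ₊₁)/dₖ₊₁⌋:
  k=1: m=2, d=1, a=4
d=1 and a=2a₀=4 at k=1, so the next step gives (m, d) = (2, 1) again — its k=1 value — and the period has length 1.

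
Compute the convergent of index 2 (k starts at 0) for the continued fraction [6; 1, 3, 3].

27/4

Using pₖ = aₖpₖ₋₁ + pₖ₋₂, qₖ = aₖqₖ₋₁ + qₖ₋₂ (with p₋₁=1, p₋₂=0, q₋₁=0, q₋₂=1):
  k=0: a=6, p=6, q=1
  k=1: a=1, p=7, q=1
  k=2: a=3, p=27, q=4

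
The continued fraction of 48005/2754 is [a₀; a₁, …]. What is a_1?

48005 = 17·2754 + 1187   →  a_0 = 17
2754 = 2·1187 + 380   →  a_1 = 2

2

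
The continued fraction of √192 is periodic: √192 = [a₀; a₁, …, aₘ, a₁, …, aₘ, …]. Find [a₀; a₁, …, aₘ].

a₀ = ⌊√192⌋ = 13.
With m₀=0, d₀=1 and mₖ₊₁ = dₖaₖ − mₖ, dₖ₊₁ = (n − mₖ₊₁²)/dₖ, aₖ₊₁ = ⌊(a₀+mₖ₊₁)/dₖ₊₁⌋:
  k=1: m=13, d=23, a=1
  k=2: m=10, d=4, a=5
  k=3: m=10, d=23, a=1
  k=4: m=13, d=1, a=26
d=1 and a=2a₀=26 at k=4, so the next step gives (m, d) = (13, 23) again — its k=1 value — and the period has length 4.

[13; 1, 5, 1, 26]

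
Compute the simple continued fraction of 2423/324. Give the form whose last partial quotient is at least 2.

2423 = 7×324 + 155
324 = 2×155 + 14
155 = 11×14 + 1
14 = 14×1 + 0  (stop)
So 2423/324 = [7; 2, 11, 14].

[7; 2, 11, 14]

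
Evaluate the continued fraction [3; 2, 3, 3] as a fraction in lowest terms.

Fold from the inside: start with 3/1.
  3 + 1/3 = 10/3
  2 + 3/10 = 23/10
  3 + 10/23 = 79/23

79/23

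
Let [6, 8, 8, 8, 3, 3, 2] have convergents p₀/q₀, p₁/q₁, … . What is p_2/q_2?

Using pₖ = aₖpₖ₋₁ + pₖ₋₂, qₖ = aₖqₖ₋₁ + qₖ₋₂ (with p₋₁=1, p₋₂=0, q₋₁=0, q₋₂=1):
  k=0: a=6, p=6, q=1
  k=1: a=8, p=49, q=8
  k=2: a=8, p=398, q=65

398/65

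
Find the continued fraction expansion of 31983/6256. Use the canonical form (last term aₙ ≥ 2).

31983 = 5*6256 + 703
6256 = 8*703 + 632
703 = 1*632 + 71
632 = 8*71 + 64
71 = 1*64 + 7
64 = 9*7 + 1
7 = 7*1 + 0  (stop)
So 31983/6256 = [5; 8, 1, 8, 1, 9, 7].

[5; 8, 1, 8, 1, 9, 7]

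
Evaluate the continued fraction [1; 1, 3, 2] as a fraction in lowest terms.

16/9

Using pₖ = aₖpₖ₋₁ + pₖ₋₂ and qₖ = aₖqₖ₋₁ + qₖ₋₂:
  k=0: a=1, p=1, q=1
  k=1: a=1, p=2, q=1
  k=2: a=3, p=7, q=4
  k=3: a=2, p=16, q=9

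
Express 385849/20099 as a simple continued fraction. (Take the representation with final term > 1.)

385849 = 19·20099 + 3968
20099 = 5·3968 + 259
3968 = 15·259 + 83
259 = 3·83 + 10
83 = 8·10 + 3
10 = 3·3 + 1
3 = 3·1 + 0  (stop)
So 385849/20099 = [19; 5, 15, 3, 8, 3, 3].

[19; 5, 15, 3, 8, 3, 3]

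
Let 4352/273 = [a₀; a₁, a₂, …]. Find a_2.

16

4352 = 15·273 + 257   →  a_0 = 15
273 = 1·257 + 16   →  a_1 = 1
257 = 16·16 + 1   →  a_2 = 16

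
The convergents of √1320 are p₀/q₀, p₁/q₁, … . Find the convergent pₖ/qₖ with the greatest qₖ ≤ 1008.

23761/654

√1320 = [36; 3, 72, …] (period length 2).
Convergents:
  p_0/q_0 = 36/1
  p_1/q_1 = 109/3
  p_2/q_2 = 7884/217
  p_3/q_3 = 23761/654
  p_4/q_4 = 1718676/47305
q_3 = 654 ≤ 1008 < 47305 = q_4, so the answer is 23761/654.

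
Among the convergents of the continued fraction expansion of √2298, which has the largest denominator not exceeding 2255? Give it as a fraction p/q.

√2298 = [47; 1, 14, 1, 94, …] (period length 4).
Convergents:
  p_0/q_0 = 47/1
  p_1/q_1 = 48/1
  p_2/q_2 = 719/15
  p_3/q_3 = 767/16
  p_4/q_4 = 72817/1519
  p_5/q_5 = 73584/1535
  p_6/q_6 = 1102993/23009
q_5 = 1535 ≤ 2255 < 23009 = q_6, so the answer is 73584/1535.

73584/1535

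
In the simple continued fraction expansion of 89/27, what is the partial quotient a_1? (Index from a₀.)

3

89 = 3·27 + 8   →  a_0 = 3
27 = 3·8 + 3   →  a_1 = 3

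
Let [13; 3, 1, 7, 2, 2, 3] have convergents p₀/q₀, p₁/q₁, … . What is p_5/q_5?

2161/163

Using pₖ = aₖpₖ₋₁ + pₖ₋₂, qₖ = aₖqₖ₋₁ + qₖ₋₂ (with p₋₁=1, p₋₂=0, q₋₁=0, q₋₂=1):
  k=0: a=13, p=13, q=1
  k=1: a=3, p=40, q=3
  k=2: a=1, p=53, q=4
  k=3: a=7, p=411, q=31
  k=4: a=2, p=875, q=66
  k=5: a=2, p=2161, q=163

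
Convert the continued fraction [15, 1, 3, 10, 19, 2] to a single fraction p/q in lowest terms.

Using pₖ = aₖpₖ₋₁ + pₖ₋₂ and qₖ = aₖqₖ₋₁ + qₖ₋₂:
  k=0: a=15, p=15, q=1
  k=1: a=1, p=16, q=1
  k=2: a=3, p=63, q=4
  k=3: a=10, p=646, q=41
  k=4: a=19, p=12337, q=783
  k=5: a=2, p=25320, q=1607

25320/1607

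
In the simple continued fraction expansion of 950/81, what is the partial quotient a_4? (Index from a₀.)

950 = 11·81 + 59   →  a_0 = 11
81 = 1·59 + 22   →  a_1 = 1
59 = 2·22 + 15   →  a_2 = 2
22 = 1·15 + 7   →  a_3 = 1
15 = 2·7 + 1   →  a_4 = 2

2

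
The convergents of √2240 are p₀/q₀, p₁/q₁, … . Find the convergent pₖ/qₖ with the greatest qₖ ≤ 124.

√2240 = [47; 3, 23, 3, 94, …] (period length 4).
Convergents:
  p_0/q_0 = 47/1
  p_1/q_1 = 142/3
  p_2/q_2 = 3313/70
  p_3/q_3 = 10081/213
q_2 = 70 ≤ 124 < 213 = q_3, so the answer is 3313/70.

3313/70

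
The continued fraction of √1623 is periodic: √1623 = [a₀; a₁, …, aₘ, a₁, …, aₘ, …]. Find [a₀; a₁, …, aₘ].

[40; 3, 2, 26, 2, 3, 80]

a₀ = ⌊√1623⌋ = 40.
With m₀=0, d₀=1 and mₖ₊₁ = dₖaₖ − mₖ, dₖ₊₁ = (n − mₖ₊₁²)/dₖ, aₖ₊₁ = ⌊(a₀+mₖ₊₁)/dₖ₊₁⌋:
  k=1: m=40, d=23, a=3
  k=2: m=29, d=34, a=2
  k=3: m=39, d=3, a=26
  k=4: m=39, d=34, a=2
  k=5: m=29, d=23, a=3
  k=6: m=40, d=1, a=80
d=1 and a=2a₀=80 at k=6, so the next step gives (m, d) = (40, 23) again — its k=1 value — and the period has length 6.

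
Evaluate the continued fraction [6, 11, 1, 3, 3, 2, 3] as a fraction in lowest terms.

7375/1212

Using pₖ = aₖpₖ₋₁ + pₖ₋₂ and qₖ = aₖqₖ₋₁ + qₖ₋₂:
  k=0: a=6, p=6, q=1
  k=1: a=11, p=67, q=11
  k=2: a=1, p=73, q=12
  k=3: a=3, p=286, q=47
  k=4: a=3, p=931, q=153
  k=5: a=2, p=2148, q=353
  k=6: a=3, p=7375, q=1212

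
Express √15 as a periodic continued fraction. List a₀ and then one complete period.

[3; 1, 6]

a₀ = ⌊√15⌋ = 3.
With m₀=0, d₀=1 and mₖ₊₁ = dₖaₖ − mₖ, dₖ₊₁ = (n − mₖ₊₁²)/dₖ, aₖ₊₁ = ⌊(a₀+mₖ₊₁)/dₖ₊₁⌋:
  k=1: m=3, d=6, a=1
  k=2: m=3, d=1, a=6
d=1 and a=2a₀=6 at k=2, so the next step gives (m, d) = (3, 6) again — its k=1 value — and the period has length 2.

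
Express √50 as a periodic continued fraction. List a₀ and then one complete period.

a₀ = ⌊√50⌋ = 7.

[7; 14]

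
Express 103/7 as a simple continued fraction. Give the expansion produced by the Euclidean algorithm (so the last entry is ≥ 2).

103 = 14*7 + 5
7 = 1*5 + 2
5 = 2*2 + 1
2 = 2*1 + 0  (stop)
So 103/7 = [14; 1, 2, 2].

[14; 1, 2, 2]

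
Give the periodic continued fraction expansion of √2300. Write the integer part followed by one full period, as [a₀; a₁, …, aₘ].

a₀ = ⌊√2300⌋ = 47.

[47; 1, 22, 1, 94]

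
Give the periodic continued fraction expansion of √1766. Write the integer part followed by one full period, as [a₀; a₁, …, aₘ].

[42; 42, 84]

a₀ = ⌊√1766⌋ = 42.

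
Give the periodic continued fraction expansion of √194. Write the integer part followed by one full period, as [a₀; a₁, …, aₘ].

[13; 1, 12, 1, 26]

a₀ = ⌊√194⌋ = 13.
With m₀=0, d₀=1 and mₖ₊₁ = dₖaₖ − mₖ, dₖ₊₁ = (n − mₖ₊₁²)/dₖ, aₖ₊₁ = ⌊(a₀+mₖ₊₁)/dₖ₊₁⌋:
  k=1: m=13, d=25, a=1
  k=2: m=12, d=2, a=12
  k=3: m=12, d=25, a=1
  k=4: m=13, d=1, a=26
d=1 and a=2a₀=26 at k=4, so the next step gives (m, d) = (13, 25) again — its k=1 value — and the period has length 4.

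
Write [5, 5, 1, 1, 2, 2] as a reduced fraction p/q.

Fold from the inside: start with 2/1.
  2 + 1/2 = 5/2
  1 + 2/5 = 7/5
  1 + 5/7 = 12/7
  5 + 7/12 = 67/12
  5 + 12/67 = 347/67

347/67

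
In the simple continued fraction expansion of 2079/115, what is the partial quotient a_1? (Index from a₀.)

12

2079 = 18·115 + 9   →  a_0 = 18
115 = 12·9 + 7   →  a_1 = 12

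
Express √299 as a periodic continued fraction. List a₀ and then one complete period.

[17; 3, 2, 3, 34]

a₀ = ⌊√299⌋ = 17.
With m₀=0, d₀=1 and mₖ₊₁ = dₖaₖ − mₖ, dₖ₊₁ = (n − mₖ₊₁²)/dₖ, aₖ₊₁ = ⌊(a₀+mₖ₊₁)/dₖ₊₁⌋:
  k=1: m=17, d=10, a=3
  k=2: m=13, d=13, a=2
  k=3: m=13, d=10, a=3
  k=4: m=17, d=1, a=34
d=1 and a=2a₀=34 at k=4, so the next step gives (m, d) = (17, 10) again — its k=1 value — and the period has length 4.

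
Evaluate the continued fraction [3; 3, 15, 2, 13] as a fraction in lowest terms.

Using pₖ = aₖpₖ₋₁ + pₖ₋₂ and qₖ = aₖqₖ₋₁ + qₖ₋₂:
  k=0: a=3, p=3, q=1
  k=1: a=3, p=10, q=3
  k=2: a=15, p=153, q=46
  k=3: a=2, p=316, q=95
  k=4: a=13, p=4261, q=1281

4261/1281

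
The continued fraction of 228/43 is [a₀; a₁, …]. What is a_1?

3

228 = 5·43 + 13   →  a_0 = 5
43 = 3·13 + 4   →  a_1 = 3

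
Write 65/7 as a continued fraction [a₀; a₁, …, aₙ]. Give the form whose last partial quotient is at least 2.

65 = 9*7 + 2
7 = 3*2 + 1
2 = 2*1 + 0  (stop)
So 65/7 = [9; 3, 2].

[9; 3, 2]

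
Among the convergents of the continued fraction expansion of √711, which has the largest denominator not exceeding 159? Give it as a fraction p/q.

√711 = [26; 1, 1, 1, 52, …] (period length 4).
Convergents:
  p_0/q_0 = 26/1
  p_1/q_1 = 27/1
  p_2/q_2 = 53/2
  p_3/q_3 = 80/3
  p_4/q_4 = 4213/158
  p_5/q_5 = 4293/161
q_4 = 158 ≤ 159 < 161 = q_5, so the answer is 4213/158.

4213/158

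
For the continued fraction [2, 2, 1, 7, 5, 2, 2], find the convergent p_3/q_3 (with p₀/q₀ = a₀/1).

54/23

Using pₖ = aₖpₖ₋₁ + pₖ₋₂, qₖ = aₖqₖ₋₁ + qₖ₋₂ (with p₋₁=1, p₋₂=0, q₋₁=0, q₋₂=1):
  k=0: a=2, p=2, q=1
  k=1: a=2, p=5, q=2
  k=2: a=1, p=7, q=3
  k=3: a=7, p=54, q=23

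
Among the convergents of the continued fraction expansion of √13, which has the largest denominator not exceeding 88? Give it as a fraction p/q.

256/71

√13 = [3; 1, 1, 1, 1, 6, …] (period length 5).
Convergents:
  p_0/q_0 = 3/1
  p_1/q_1 = 4/1
  p_2/q_2 = 7/2
  p_3/q_3 = 11/3
  p_4/q_4 = 18/5
  p_5/q_5 = 119/33
  p_6/q_6 = 137/38
  p_7/q_7 = 256/71
  p_8/q_8 = 393/109
q_7 = 71 ≤ 88 < 109 = q_8, so the answer is 256/71.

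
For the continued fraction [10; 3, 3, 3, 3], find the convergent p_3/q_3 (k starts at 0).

Using pₖ = aₖpₖ₋₁ + pₖ₋₂, qₖ = aₖqₖ₋₁ + qₖ₋₂ (with p₋₁=1, p₋₂=0, q₋₁=0, q₋₂=1):
  k=0: a=10, p=10, q=1
  k=1: a=3, p=31, q=3
  k=2: a=3, p=103, q=10
  k=3: a=3, p=340, q=33

340/33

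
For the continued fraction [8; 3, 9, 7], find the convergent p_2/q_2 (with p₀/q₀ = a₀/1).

Using pₖ = aₖpₖ₋₁ + pₖ₋₂, qₖ = aₖqₖ₋₁ + qₖ₋₂ (with p₋₁=1, p₋₂=0, q₋₁=0, q₋₂=1):
  k=0: a=8, p=8, q=1
  k=1: a=3, p=25, q=3
  k=2: a=9, p=233, q=28

233/28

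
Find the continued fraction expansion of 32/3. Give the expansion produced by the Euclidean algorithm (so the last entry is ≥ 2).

[10; 1, 2]

32 = 10*3 + 2
3 = 1*2 + 1
2 = 2*1 + 0  (stop)
So 32/3 = [10; 1, 2].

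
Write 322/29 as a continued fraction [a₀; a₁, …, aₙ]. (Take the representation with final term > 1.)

[11; 9, 1, 2]

322 = 11×29 + 3
29 = 9×3 + 2
3 = 1×2 + 1
2 = 2×1 + 0  (stop)
So 322/29 = [11; 9, 1, 2].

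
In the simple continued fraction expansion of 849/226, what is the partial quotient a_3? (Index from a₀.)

9

849 = 3·226 + 171   →  a_0 = 3
226 = 1·171 + 55   →  a_1 = 1
171 = 3·55 + 6   →  a_2 = 3
55 = 9·6 + 1   →  a_3 = 9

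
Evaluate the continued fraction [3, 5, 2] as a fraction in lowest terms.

35/11

Using pₖ = aₖpₖ₋₁ + pₖ₋₂ and qₖ = aₖqₖ₋₁ + qₖ₋₂:
  k=0: a=3, p=3, q=1
  k=1: a=5, p=16, q=5
  k=2: a=2, p=35, q=11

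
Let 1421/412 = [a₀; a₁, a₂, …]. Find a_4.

1421 = 3·412 + 185   →  a_0 = 3
412 = 2·185 + 42   →  a_1 = 2
185 = 4·42 + 17   →  a_2 = 4
42 = 2·17 + 8   →  a_3 = 2
17 = 2·8 + 1   →  a_4 = 2

2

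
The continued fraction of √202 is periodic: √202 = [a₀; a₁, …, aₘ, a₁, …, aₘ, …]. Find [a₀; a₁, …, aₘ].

[14; 4, 1, 2, 2, 1, 4, 28]

a₀ = ⌊√202⌋ = 14.
With m₀=0, d₀=1 and mₖ₊₁ = dₖaₖ − mₖ, dₖ₊₁ = (n − mₖ₊₁²)/dₖ, aₖ₊₁ = ⌊(a₀+mₖ₊₁)/dₖ₊₁⌋:
  k=1: m=14, d=6, a=4
  k=2: m=10, d=17, a=1
  k=3: m=7, d=9, a=2
  k=4: m=11, d=9, a=2
  k=5: m=7, d=17, a=1
  k=6: m=10, d=6, a=4
  k=7: m=14, d=1, a=28
d=1 and a=2a₀=28 at k=7, so the next step gives (m, d) = (14, 6) again — its k=1 value — and the period has length 7.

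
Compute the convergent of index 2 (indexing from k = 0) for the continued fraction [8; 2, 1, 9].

25/3

Using pₖ = aₖpₖ₋₁ + pₖ₋₂, qₖ = aₖqₖ₋₁ + qₖ₋₂ (with p₋₁=1, p₋₂=0, q₋₁=0, q₋₂=1):
  k=0: a=8, p=8, q=1
  k=1: a=2, p=17, q=2
  k=2: a=1, p=25, q=3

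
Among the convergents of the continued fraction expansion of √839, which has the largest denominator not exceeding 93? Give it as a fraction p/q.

840/29

√839 = [28; 1, 27, 1, 56, …] (period length 4).
Convergents:
  p_0/q_0 = 28/1
  p_1/q_1 = 29/1
  p_2/q_2 = 811/28
  p_3/q_3 = 840/29
  p_4/q_4 = 47851/1652
q_3 = 29 ≤ 93 < 1652 = q_4, so the answer is 840/29.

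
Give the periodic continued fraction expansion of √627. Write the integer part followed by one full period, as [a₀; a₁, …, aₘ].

[25; 25, 50]

a₀ = ⌊√627⌋ = 25.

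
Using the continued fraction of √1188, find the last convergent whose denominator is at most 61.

√1188 = [34; 2, 7, 6, 7, 2, 68, …] (period length 6).
Convergents:
  p_0/q_0 = 34/1
  p_1/q_1 = 69/2
  p_2/q_2 = 517/15
  p_3/q_3 = 3171/92
q_2 = 15 ≤ 61 < 92 = q_3, so the answer is 517/15.

517/15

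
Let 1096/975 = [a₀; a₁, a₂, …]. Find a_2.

1096 = 1·975 + 121   →  a_0 = 1
975 = 8·121 + 7   →  a_1 = 8
121 = 17·7 + 2   →  a_2 = 17

17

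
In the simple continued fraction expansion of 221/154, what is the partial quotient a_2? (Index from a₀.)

3

221 = 1·154 + 67   →  a_0 = 1
154 = 2·67 + 20   →  a_1 = 2
67 = 3·20 + 7   →  a_2 = 3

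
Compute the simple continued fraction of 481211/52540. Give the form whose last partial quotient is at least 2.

481211 = 9*52540 + 8351
52540 = 6*8351 + 2434
8351 = 3*2434 + 1049
2434 = 2*1049 + 336
1049 = 3*336 + 41
336 = 8*41 + 8
41 = 5*8 + 1
8 = 8*1 + 0  (stop)
So 481211/52540 = [9; 6, 3, 2, 3, 8, 5, 8].

[9; 6, 3, 2, 3, 8, 5, 8]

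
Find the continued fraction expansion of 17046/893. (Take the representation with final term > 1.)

17046 = 19*893 + 79
893 = 11*79 + 24
79 = 3*24 + 7
24 = 3*7 + 3
7 = 2*3 + 1
3 = 3*1 + 0  (stop)
So 17046/893 = [19; 11, 3, 3, 2, 3].

[19; 11, 3, 3, 2, 3]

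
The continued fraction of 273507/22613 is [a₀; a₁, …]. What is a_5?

18

273507 = 12·22613 + 2151   →  a_0 = 12
22613 = 10·2151 + 1103   →  a_1 = 10
2151 = 1·1103 + 1048   →  a_2 = 1
1103 = 1·1048 + 55   →  a_3 = 1
1048 = 19·55 + 3   →  a_4 = 19
55 = 18·3 + 1   →  a_5 = 18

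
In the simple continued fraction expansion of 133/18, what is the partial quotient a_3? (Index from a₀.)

1

133 = 7·18 + 7   →  a_0 = 7
18 = 2·7 + 4   →  a_1 = 2
7 = 1·4 + 3   →  a_2 = 1
4 = 1·3 + 1   →  a_3 = 1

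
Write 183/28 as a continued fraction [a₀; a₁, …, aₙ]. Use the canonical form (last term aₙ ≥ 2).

[6; 1, 1, 6, 2]

183 = 6·28 + 15
28 = 1·15 + 13
15 = 1·13 + 2
13 = 6·2 + 1
2 = 2·1 + 0  (stop)
So 183/28 = [6; 1, 1, 6, 2].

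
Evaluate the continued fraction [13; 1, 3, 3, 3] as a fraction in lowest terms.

Fold from the inside: start with 3/1.
  3 + 1/3 = 10/3
  3 + 3/10 = 33/10
  1 + 10/33 = 43/33
  13 + 33/43 = 592/43

592/43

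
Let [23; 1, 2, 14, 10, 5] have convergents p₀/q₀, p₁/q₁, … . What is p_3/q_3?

Using pₖ = aₖpₖ₋₁ + pₖ₋₂, qₖ = aₖqₖ₋₁ + qₖ₋₂ (with p₋₁=1, p₋₂=0, q₋₁=0, q₋₂=1):
  k=0: a=23, p=23, q=1
  k=1: a=1, p=24, q=1
  k=2: a=2, p=71, q=3
  k=3: a=14, p=1018, q=43

1018/43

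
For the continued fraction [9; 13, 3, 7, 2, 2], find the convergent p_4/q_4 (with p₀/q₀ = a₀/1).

Using pₖ = aₖpₖ₋₁ + pₖ₋₂, qₖ = aₖqₖ₋₁ + qₖ₋₂ (with p₋₁=1, p₋₂=0, q₋₁=0, q₋₂=1):
  k=0: a=9, p=9, q=1
  k=1: a=13, p=118, q=13
  k=2: a=3, p=363, q=40
  k=3: a=7, p=2659, q=293
  k=4: a=2, p=5681, q=626

5681/626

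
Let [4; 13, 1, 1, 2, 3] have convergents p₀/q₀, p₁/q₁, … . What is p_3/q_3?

Using pₖ = aₖpₖ₋₁ + pₖ₋₂, qₖ = aₖqₖ₋₁ + qₖ₋₂ (with p₋₁=1, p₋₂=0, q₋₁=0, q₋₂=1):
  k=0: a=4, p=4, q=1
  k=1: a=13, p=53, q=13
  k=2: a=1, p=57, q=14
  k=3: a=1, p=110, q=27

110/27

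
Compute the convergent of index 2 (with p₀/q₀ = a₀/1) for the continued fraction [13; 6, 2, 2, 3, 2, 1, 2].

171/13

Using pₖ = aₖpₖ₋₁ + pₖ₋₂, qₖ = aₖqₖ₋₁ + qₖ₋₂ (with p₋₁=1, p₋₂=0, q₋₁=0, q₋₂=1):
  k=0: a=13, p=13, q=1
  k=1: a=6, p=79, q=6
  k=2: a=2, p=171, q=13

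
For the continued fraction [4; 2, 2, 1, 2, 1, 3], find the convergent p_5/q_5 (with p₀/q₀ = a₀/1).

115/26

Using pₖ = aₖpₖ₋₁ + pₖ₋₂, qₖ = aₖqₖ₋₁ + qₖ₋₂ (with p₋₁=1, p₋₂=0, q₋₁=0, q₋₂=1):
  k=0: a=4, p=4, q=1
  k=1: a=2, p=9, q=2
  k=2: a=2, p=22, q=5
  k=3: a=1, p=31, q=7
  k=4: a=2, p=84, q=19
  k=5: a=1, p=115, q=26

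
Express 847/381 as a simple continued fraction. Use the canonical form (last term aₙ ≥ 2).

[2; 4, 2, 13, 1, 2]

847 = 2*381 + 85
381 = 4*85 + 41
85 = 2*41 + 3
41 = 13*3 + 2
3 = 1*2 + 1
2 = 2*1 + 0  (stop)
So 847/381 = [2; 4, 2, 13, 1, 2].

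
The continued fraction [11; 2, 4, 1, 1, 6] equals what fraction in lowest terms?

1500/131

Using pₖ = aₖpₖ₋₁ + pₖ₋₂ and qₖ = aₖqₖ₋₁ + qₖ₋₂:
  k=0: a=11, p=11, q=1
  k=1: a=2, p=23, q=2
  k=2: a=4, p=103, q=9
  k=3: a=1, p=126, q=11
  k=4: a=1, p=229, q=20
  k=5: a=6, p=1500, q=131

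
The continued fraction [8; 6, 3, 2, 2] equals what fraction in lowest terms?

873/107

Fold from the inside: start with 2/1.
  2 + 1/2 = 5/2
  3 + 2/5 = 17/5
  6 + 5/17 = 107/17
  8 + 17/107 = 873/107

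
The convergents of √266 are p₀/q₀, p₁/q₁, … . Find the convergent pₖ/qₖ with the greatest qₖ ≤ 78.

√266 = [16; 3, 4, 3, 32, …] (period length 4).
Convergents:
  p_0/q_0 = 16/1
  p_1/q_1 = 49/3
  p_2/q_2 = 212/13
  p_3/q_3 = 685/42
  p_4/q_4 = 22132/1357
q_3 = 42 ≤ 78 < 1357 = q_4, so the answer is 685/42.

685/42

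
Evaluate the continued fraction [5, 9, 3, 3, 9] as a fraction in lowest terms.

4418/865

Using pₖ = aₖpₖ₋₁ + pₖ₋₂ and qₖ = aₖqₖ₋₁ + qₖ₋₂:
  k=0: a=5, p=5, q=1
  k=1: a=9, p=46, q=9
  k=2: a=3, p=143, q=28
  k=3: a=3, p=475, q=93
  k=4: a=9, p=4418, q=865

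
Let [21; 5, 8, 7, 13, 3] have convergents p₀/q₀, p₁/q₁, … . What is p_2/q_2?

869/41

Using pₖ = aₖpₖ₋₁ + pₖ₋₂, qₖ = aₖqₖ₋₁ + qₖ₋₂ (with p₋₁=1, p₋₂=0, q₋₁=0, q₋₂=1):
  k=0: a=21, p=21, q=1
  k=1: a=5, p=106, q=5
  k=2: a=8, p=869, q=41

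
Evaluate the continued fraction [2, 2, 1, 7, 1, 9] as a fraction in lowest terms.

603/257

Fold from the inside: start with 9/1.
  1 + 1/9 = 10/9
  7 + 9/10 = 79/10
  1 + 10/79 = 89/79
  2 + 79/89 = 257/89
  2 + 89/257 = 603/257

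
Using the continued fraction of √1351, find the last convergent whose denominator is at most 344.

6175/168

√1351 = [36; 1, 3, 10, 3, 1, 72, …] (period length 6).
Convergents:
  p_0/q_0 = 36/1
  p_1/q_1 = 37/1
  p_2/q_2 = 147/4
  p_3/q_3 = 1507/41
  p_4/q_4 = 4668/127
  p_5/q_5 = 6175/168
  p_6/q_6 = 449268/12223
q_5 = 168 ≤ 344 < 12223 = q_6, so the answer is 6175/168.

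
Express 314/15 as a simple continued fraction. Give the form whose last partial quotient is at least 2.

314 = 20×15 + 14
15 = 1×14 + 1
14 = 14×1 + 0  (stop)
So 314/15 = [20; 1, 14].

[20; 1, 14]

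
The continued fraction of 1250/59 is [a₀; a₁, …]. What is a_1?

5

1250 = 21·59 + 11   →  a_0 = 21
59 = 5·11 + 4   →  a_1 = 5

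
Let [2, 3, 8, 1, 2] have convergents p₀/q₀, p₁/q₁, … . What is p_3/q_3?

65/28

Using pₖ = aₖpₖ₋₁ + pₖ₋₂, qₖ = aₖqₖ₋₁ + qₖ₋₂ (with p₋₁=1, p₋₂=0, q₋₁=0, q₋₂=1):
  k=0: a=2, p=2, q=1
  k=1: a=3, p=7, q=3
  k=2: a=8, p=58, q=25
  k=3: a=1, p=65, q=28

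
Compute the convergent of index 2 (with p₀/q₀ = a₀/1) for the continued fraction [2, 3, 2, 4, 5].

16/7

Using pₖ = aₖpₖ₋₁ + pₖ₋₂, qₖ = aₖqₖ₋₁ + qₖ₋₂ (with p₋₁=1, p₋₂=0, q₋₁=0, q₋₂=1):
  k=0: a=2, p=2, q=1
  k=1: a=3, p=7, q=3
  k=2: a=2, p=16, q=7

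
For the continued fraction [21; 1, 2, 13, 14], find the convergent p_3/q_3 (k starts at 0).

Using pₖ = aₖpₖ₋₁ + pₖ₋₂, qₖ = aₖqₖ₋₁ + qₖ₋₂ (with p₋₁=1, p₋₂=0, q₋₁=0, q₋₂=1):
  k=0: a=21, p=21, q=1
  k=1: a=1, p=22, q=1
  k=2: a=2, p=65, q=3
  k=3: a=13, p=867, q=40

867/40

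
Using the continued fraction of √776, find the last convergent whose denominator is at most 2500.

√776 = [27; 1, 5, 1, 54, …] (period length 4).
Convergents:
  p_0/q_0 = 27/1
  p_1/q_1 = 28/1
  p_2/q_2 = 167/6
  p_3/q_3 = 195/7
  p_4/q_4 = 10697/384
  p_5/q_5 = 10892/391
  p_6/q_6 = 65157/2339
  p_7/q_7 = 76049/2730
q_6 = 2339 ≤ 2500 < 2730 = q_7, so the answer is 65157/2339.

65157/2339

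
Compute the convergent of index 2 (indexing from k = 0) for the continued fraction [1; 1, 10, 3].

Using pₖ = aₖpₖ₋₁ + pₖ₋₂, qₖ = aₖqₖ₋₁ + qₖ₋₂ (with p₋₁=1, p₋₂=0, q₋₁=0, q₋₂=1):
  k=0: a=1, p=1, q=1
  k=1: a=1, p=2, q=1
  k=2: a=10, p=21, q=11

21/11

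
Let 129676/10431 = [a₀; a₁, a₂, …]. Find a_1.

129676 = 12·10431 + 4504   →  a_0 = 12
10431 = 2·4504 + 1423   →  a_1 = 2

2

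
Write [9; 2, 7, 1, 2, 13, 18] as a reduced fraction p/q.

111938/11821

Fold from the inside: start with 18/1.
  13 + 1/18 = 235/18
  2 + 18/235 = 488/235
  1 + 235/488 = 723/488
  7 + 488/723 = 5549/723
  2 + 723/5549 = 11821/5549
  9 + 5549/11821 = 111938/11821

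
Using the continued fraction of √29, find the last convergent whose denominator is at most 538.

√29 = [5; 2, 1, 1, 2, 10, …] (period length 5).
Convergents:
  p_0/q_0 = 5/1
  p_1/q_1 = 11/2
  p_2/q_2 = 16/3
  p_3/q_3 = 27/5
  p_4/q_4 = 70/13
  p_5/q_5 = 727/135
  p_6/q_6 = 1524/283
  p_7/q_7 = 2251/418
  p_8/q_8 = 3775/701
q_7 = 418 ≤ 538 < 701 = q_8, so the answer is 2251/418.

2251/418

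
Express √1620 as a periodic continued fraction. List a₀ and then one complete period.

[40; 4, 80]

a₀ = ⌊√1620⌋ = 40.
With m₀=0, d₀=1 and mₖ₊₁ = dₖaₖ − mₖ, dₖ₊₁ = (n − mₖ₊₁²)/dₖ, aₖ₊₁ = ⌊(a₀+mₖ₊₁)/dₖ₊₁⌋:
  k=1: m=40, d=20, a=4
  k=2: m=40, d=1, a=80
d=1 and a=2a₀=80 at k=2, so the next step gives (m, d) = (40, 20) again — its k=1 value — and the period has length 2.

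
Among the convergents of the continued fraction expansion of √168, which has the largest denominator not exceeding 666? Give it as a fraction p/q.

8412/649

√168 = [12; 1, 24, …] (period length 2).
Convergents:
  p_0/q_0 = 12/1
  p_1/q_1 = 13/1
  p_2/q_2 = 324/25
  p_3/q_3 = 337/26
  p_4/q_4 = 8412/649
  p_5/q_5 = 8749/675
q_4 = 649 ≤ 666 < 675 = q_5, so the answer is 8412/649.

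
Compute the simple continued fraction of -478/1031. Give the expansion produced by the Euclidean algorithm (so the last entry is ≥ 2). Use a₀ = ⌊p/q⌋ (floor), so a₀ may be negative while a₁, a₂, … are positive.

[-1; 1, 1, 6, 2, 1, 2, 9]

-478 = -1*1031 + 553
1031 = 1*553 + 478
553 = 1*478 + 75
478 = 6*75 + 28
75 = 2*28 + 19
28 = 1*19 + 9
19 = 2*9 + 1
9 = 9*1 + 0  (stop)
So -478/1031 = [-1; 1, 1, 6, 2, 1, 2, 9].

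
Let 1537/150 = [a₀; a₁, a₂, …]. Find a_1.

1537 = 10·150 + 37   →  a_0 = 10
150 = 4·37 + 2   →  a_1 = 4

4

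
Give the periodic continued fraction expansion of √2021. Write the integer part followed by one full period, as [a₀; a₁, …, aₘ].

a₀ = ⌊√2021⌋ = 44.
With m₀=0, d₀=1 and mₖ₊₁ = dₖaₖ − mₖ, dₖ₊₁ = (n − mₖ₊₁²)/dₖ, aₖ₊₁ = ⌊(a₀+mₖ₊₁)/dₖ₊₁⌋:
  k=1: m=44, d=85, a=1
  k=2: m=41, d=4, a=21
  k=3: m=43, d=43, a=2
  k=4: m=43, d=4, a=21
  k=5: m=41, d=85, a=1
  k=6: m=44, d=1, a=88
d=1 and a=2a₀=88 at k=6, so the next step gives (m, d) = (44, 85) again — its k=1 value — and the period has length 6.

[44; 1, 21, 2, 21, 1, 88]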